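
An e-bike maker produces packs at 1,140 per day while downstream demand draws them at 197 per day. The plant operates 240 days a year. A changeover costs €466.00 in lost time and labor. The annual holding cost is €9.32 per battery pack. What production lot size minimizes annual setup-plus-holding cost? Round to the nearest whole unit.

Q* ≈ 2,391 packs

Annual demand D = 197 × 240 = 47,280.
Production build-up factor (1 − d/p) = 1 − 197/1,140 = 0.8272.
Q* = √(2DS / (H(1 − d/p))) = √(2 × 47,280 × 466 / (9.32 × 0.8272)).
= √(44,064,960 / 7.7094) ≈ 2390.756.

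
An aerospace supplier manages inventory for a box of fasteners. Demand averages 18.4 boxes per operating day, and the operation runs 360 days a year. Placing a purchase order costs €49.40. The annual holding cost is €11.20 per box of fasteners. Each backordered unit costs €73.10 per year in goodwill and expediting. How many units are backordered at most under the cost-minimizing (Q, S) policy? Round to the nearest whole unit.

Annual demand D = 18.4 × 360 = 6,624.
With planned backorders, Q* = √(2DS/H) · √((H+B)/B).
√(2DS/H) = √(2 × 6,624 × 49.4 / 11.2) = 241.729.
√((H+B)/B) = √((11.2+73.1)/73.1) = 1.0739.
Q* ≈ 259.588.
S* = Q* · H/(H+B) = 259.588 × 11.2/84.3 ≈ 34.489.

S* ≈ 34 boxes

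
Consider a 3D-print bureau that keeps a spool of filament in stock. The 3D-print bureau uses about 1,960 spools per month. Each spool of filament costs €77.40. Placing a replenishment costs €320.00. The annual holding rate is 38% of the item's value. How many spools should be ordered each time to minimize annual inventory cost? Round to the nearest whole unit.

Annual demand D = 1,960 × 12 = 23,520.
Holding cost H = 0.38 × €77.40 = €29.4120 per unit per year.
EOQ = √(2DS / H) = √(2 × 23,520 × 320 / 29.412).
= √(15,052,800 / 29.412) = √511,791.1057 ≈ 715.396.

Q* ≈ 715 spools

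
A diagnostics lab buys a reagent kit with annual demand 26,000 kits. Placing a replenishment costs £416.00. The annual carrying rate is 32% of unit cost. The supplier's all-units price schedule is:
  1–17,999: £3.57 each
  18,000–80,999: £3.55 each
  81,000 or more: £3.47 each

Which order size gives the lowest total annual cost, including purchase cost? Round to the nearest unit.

Q* ≈ 4,352 kits

Holding cost per unit per year at price C is H = 0.32·C.
Candidates are each tier's EOQ (if it falls in that tier) and each price-break quantity.
EOQ at £3.57 = 4351.5 (feasible in tier 1): TC = 26,000×£3.57 + (26,000/4351.5)×416 + (4351.5/2)×0.32×£3.57 = £97,791.16.
EOQ at £3.55 = 4363.7 < 18000, so use break Q=18000: TC = 26,000×£3.55 + (26,000/18000.0)×416 + (18000.0/2)×0.32×£3.55 = £103,124.89.
EOQ at £3.47 = 4413.8 < 81000, so use break Q=81000: TC = 26,000×£3.47 + (26,000/81000.0)×416 + (81000.0/2)×0.32×£3.47 = £135,324.73.
Lowest total cost is £97,791.16 at Q = 4351.5.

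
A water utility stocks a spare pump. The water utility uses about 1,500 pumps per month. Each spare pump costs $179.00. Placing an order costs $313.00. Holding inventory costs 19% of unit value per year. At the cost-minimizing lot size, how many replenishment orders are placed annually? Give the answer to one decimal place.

Annual demand D = 1,500 × 12 = 18,000.
Holding cost H = 0.19 × $179.00 = $34.0100 per unit per year.
EOQ = √(2DS/H) = √(2 × 18,000 × 313 / 34.01) ≈ 575.60.
Orders per year = D / Q* = 18,000 / 575.60 ≈ 31.272.

N ≈ 31.3 orders per year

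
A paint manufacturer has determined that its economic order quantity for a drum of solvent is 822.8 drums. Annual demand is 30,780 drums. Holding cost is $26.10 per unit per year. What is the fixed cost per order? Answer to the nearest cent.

S ≈ $287.03

Squaring Q* = √(2DS/H) gives Q*² = 2DS/H.
From Q* = √(2DS/H): S = Q*²H / (2D) = 822.8² × 26.1 / (2 × 30,780) = 287.0321.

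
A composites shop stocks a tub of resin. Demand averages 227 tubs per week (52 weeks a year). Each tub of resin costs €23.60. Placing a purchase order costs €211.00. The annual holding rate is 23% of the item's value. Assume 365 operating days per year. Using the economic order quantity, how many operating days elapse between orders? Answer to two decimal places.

T ≈ 29.62 days

Annual demand D = 227 × 52 = 11,804.
Holding cost H = 0.23 × €23.60 = €5.4280 per unit per year.
The optimal lot size = √(2DS/H) = √(2 × 11,804 × 211 / 5.428) ≈ 957.97.
Cycle time = Q*/D × 365 = 957.97 / 11,804 × 365 ≈ 29.622 days.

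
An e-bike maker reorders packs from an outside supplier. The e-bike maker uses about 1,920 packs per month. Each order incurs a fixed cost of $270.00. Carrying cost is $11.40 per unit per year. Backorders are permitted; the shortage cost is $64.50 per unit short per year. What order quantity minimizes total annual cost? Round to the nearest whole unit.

Annual demand D = 1,920 × 12 = 23,040.
With planned backorders, Q* = √(2DS/H) · √((H+B)/B).
√(2DS/H) = √(2 × 23,040 × 270 / 11.4) = 1044.686.
√((H+B)/B) = √((11.4+64.5)/64.5) = 1.0848.
Q* ≈ 1133.253.

Q* ≈ 1,133 packs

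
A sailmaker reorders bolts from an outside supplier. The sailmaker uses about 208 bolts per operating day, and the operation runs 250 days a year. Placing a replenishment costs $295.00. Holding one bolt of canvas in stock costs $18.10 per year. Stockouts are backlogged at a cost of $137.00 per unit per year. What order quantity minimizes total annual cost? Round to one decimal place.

Q* ≈ 1,385.3 bolts

Annual demand D = 208 × 250 = 52,000.
With planned backorders, Q* = √(2DS/H) · √((H+B)/B).
√(2DS/H) = √(2 × 52,000 × 295 / 18.1) = 1301.932.
√((H+B)/B) = √((18.1+137)/137) = 1.0640.
Q* ≈ 1385.269.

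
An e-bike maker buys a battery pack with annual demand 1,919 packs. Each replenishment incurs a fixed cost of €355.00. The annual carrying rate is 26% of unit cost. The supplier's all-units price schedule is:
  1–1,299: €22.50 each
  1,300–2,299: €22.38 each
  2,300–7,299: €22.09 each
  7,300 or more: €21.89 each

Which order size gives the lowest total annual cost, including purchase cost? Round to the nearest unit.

Holding cost per unit per year at price C is H = 0.26·C.
Evaluate total cost at each tier's feasible EOQ or, if the EOQ is below the tier, at the tier's minimum quantity.
EOQ at €22.50 = 482.6 (feasible in tier 1): TC = 1,919×€22.50 + (1,919/482.6)×355 + (482.6/2)×0.26×€22.50 = €46,000.72.
EOQ at €22.38 = 483.9 < 1300, so use break Q=1300: TC = 1,919×€22.38 + (1,919/1300.0)×355 + (1300.0/2)×0.26×€22.38 = €47,253.47.
EOQ at €22.09 = 487.1 < 2300, so use break Q=2300: TC = 1,919×€22.09 + (1,919/2300.0)×355 + (2300.0/2)×0.26×€22.09 = €49,291.81.
EOQ at €21.89 = 489.3 < 7300, so use break Q=7300: TC = 1,919×€21.89 + (1,919/7300.0)×355 + (7300.0/2)×0.26×€21.89 = €62,873.84.
Lowest total cost is €46,000.72 at Q = 482.6.

Q* ≈ 483 packs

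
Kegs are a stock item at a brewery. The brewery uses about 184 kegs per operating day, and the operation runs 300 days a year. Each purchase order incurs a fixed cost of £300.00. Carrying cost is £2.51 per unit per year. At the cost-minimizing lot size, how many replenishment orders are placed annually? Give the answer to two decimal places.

Annual demand D = 184 × 300 = 55,200.
The optimal lot size = √(2DS/H) = √(2 × 55,200 × 300 / 2.51) ≈ 3632.52.
Orders per year = D / Q* = 55,200 / 3632.52 ≈ 15.196.

N ≈ 15.20 orders per year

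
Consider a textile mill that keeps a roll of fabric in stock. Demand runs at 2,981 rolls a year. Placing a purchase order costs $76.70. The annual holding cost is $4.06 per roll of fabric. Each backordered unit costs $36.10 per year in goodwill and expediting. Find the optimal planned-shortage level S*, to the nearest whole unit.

With planned backorders, Q* = √(2DS/H) · √((H+B)/B).
√(2DS/H) = √(2 × 2,981 × 76.7 / 4.06) = 335.607.
√((H+B)/B) = √((4.06+36.1)/36.1) = 1.0547.
Q* ≈ 353.976.
S* = Q* · H/(H+B) = 353.976 × 4.06/40.16 ≈ 35.785.

S* ≈ 36 rolls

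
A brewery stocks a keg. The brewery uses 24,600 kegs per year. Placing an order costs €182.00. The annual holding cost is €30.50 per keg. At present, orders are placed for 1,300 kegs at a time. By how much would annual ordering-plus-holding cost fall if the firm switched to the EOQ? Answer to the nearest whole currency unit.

EOQ = √(2DS/H) = √(2 × 24,600 × 182 / 30.5) ≈ 541.84.
Cost at Q* = (D/Q*)S + (Q*/2)H = √(2DSH) ≈ €16,526.02.
Cost at Q = 1,300: (24,600/1,300)×182 + (1,300/2)×30.5 = €3,444.00 + €19,825.00 = €23,269.00.
Excess = €23,269.00 − €16,526.02 = €6,742.98.

Extra cost ≈ €6,743 per year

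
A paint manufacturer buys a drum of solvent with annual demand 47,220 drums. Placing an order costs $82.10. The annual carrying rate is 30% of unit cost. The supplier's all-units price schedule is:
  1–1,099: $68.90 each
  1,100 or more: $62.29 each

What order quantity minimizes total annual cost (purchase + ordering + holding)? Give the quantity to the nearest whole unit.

Holding cost per unit per year at price C is H = 0.30·C.
Candidates are each tier's EOQ (if it falls in that tier) and each price-break quantity.
EOQ at $68.90 = 612.5 (feasible in tier 1): TC = 47,220×$68.90 + (47,220/612.5)×82.1 + (612.5/2)×0.30×$68.90 = $3,266,117.59.
EOQ at $62.29 = 644.1 < 1100, so use break Q=1100: TC = 47,220×$62.29 + (47,220/1100.0)×82.1 + (1100.0/2)×0.30×$62.29 = $2,955,135.98.
Lowest total cost is $2,955,135.98 at Q = 1100.0.

Q* ≈ 1,100 drums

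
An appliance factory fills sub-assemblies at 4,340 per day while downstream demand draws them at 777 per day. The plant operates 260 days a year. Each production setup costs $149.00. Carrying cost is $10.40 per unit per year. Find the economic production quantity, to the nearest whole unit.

Q* ≈ 2,655 sub-assemblies

Annual demand D = 777 × 260 = 202,020.
Production build-up factor (1 − d/p) = 1 − 777/4,340 = 0.8210.
Q* = √(2DS / (H(1 − d/p))) = √(2 × 202,020 × 149 / (10.4 × 0.8210)).
= √(60,201,960 / 8.5381) ≈ 2655.373.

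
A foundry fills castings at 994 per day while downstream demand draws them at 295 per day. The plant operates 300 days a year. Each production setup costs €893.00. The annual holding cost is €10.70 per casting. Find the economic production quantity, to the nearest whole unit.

Q* ≈ 4,583 castings

Annual demand D = 295 × 300 = 88,500.
Production build-up factor (1 − d/p) = 1 − 295/994 = 0.7032.
Q* = √(2DS / (H(1 − d/p))) = √(2 × 88,500 × 893 / (10.7 × 0.7032)).
= √(158,061,000 / 7.5244) ≈ 4583.266.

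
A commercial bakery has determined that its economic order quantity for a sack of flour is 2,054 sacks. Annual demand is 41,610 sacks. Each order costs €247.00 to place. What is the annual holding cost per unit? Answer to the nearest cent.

H ≈ €4.87

The basic EOQ model gives Q* = √(2DS/H); rearrange for the unknown.
From Q* = √(2DS/H): H = 2DS / Q*² = 2 × 41,610 × 247 / 2,054² = 4.8722.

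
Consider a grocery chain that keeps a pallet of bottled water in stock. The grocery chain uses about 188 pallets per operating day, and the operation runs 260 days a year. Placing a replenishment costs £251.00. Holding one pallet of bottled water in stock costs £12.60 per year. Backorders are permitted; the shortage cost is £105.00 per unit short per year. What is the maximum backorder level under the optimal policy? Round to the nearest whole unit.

Annual demand D = 188 × 260 = 48,880.
With planned backorders, Q* = √(2DS/H) · √((H+B)/B).
√(2DS/H) = √(2 × 48,880 × 251 / 12.6) = 1395.508.
√((H+B)/B) = √((12.6+105)/105) = 1.0583.
Q* ≈ 1476.866.
S* = Q* · H/(H+B) = 1476.866 × 12.6/117.6 ≈ 158.236.

S* ≈ 158 pallets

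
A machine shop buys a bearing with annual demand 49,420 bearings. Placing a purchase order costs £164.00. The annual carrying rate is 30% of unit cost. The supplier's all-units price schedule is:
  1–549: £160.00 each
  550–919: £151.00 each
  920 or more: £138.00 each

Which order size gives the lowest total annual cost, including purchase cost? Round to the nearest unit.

Q* ≈ 920 bearings

Holding cost per unit per year at price C is H = 0.30·C.
For each price level, check whether its EOQ is feasible; otherwise the best quantity at that price is the breakpoint.
Tier 1 (£160.00): EOQ = 581.1 exceeds tier's upper bound 549, so this tier is dominated.
EOQ at £151.00 = 598.2 (feasible in tier 2): TC = 49,420×£151.00 + (49,420/598.2)×164 + (598.2/2)×0.30×£151.00 = £7,489,518.01.
EOQ at £138.00 = 625.7 < 920, so use break Q=920: TC = 49,420×£138.00 + (49,420/920.0)×164 + (920.0/2)×0.30×£138.00 = £6,847,813.65.
Lowest total cost is £6,847,813.65 at Q = 920.0.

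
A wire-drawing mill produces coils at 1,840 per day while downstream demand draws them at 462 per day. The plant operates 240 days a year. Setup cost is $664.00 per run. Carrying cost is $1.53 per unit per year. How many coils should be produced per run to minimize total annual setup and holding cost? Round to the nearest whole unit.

Annual demand D = 462 × 240 = 110,880.
Production build-up factor (1 − d/p) = 1 − 462/1,840 = 0.7489.
Q* = √(2DS / (H(1 − d/p))) = √(2 × 110,880 × 664 / (1.53 × 0.7489)).
= √(147,248,640 / 1.1458) ≈ 11336.115.

Q* ≈ 11,336 coils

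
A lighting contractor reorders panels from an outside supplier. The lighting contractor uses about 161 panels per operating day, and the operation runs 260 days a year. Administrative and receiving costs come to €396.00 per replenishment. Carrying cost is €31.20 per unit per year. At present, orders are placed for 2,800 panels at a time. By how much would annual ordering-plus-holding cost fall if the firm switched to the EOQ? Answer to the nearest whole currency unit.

Annual demand D = 161 × 260 = 41,860.
EOQ = √(2DS/H) = √(2 × 41,860 × 396 / 31.2) ≈ 1030.82.
Cost at Q* = (D/Q*)S + (Q*/2)H = √(2DSH) ≈ €32,161.74.
Cost at Q = 2,800: (41,860/2,800)×396 + (2,800/2)×31.2 = €5,920.20 + €43,680.00 = €49,600.20.
Excess = €49,600.20 − €32,161.74 = €17,438.46.

Extra cost ≈ €17,438 per year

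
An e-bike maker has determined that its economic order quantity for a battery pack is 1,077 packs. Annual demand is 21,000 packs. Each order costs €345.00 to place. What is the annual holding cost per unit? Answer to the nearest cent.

Invert the EOQ relation Q*² = 2DS/H.
From Q* = √(2DS/H): H = 2DS / Q*² = 2 × 21,000 × 345 / 1,077² = 12.4921.

H ≈ €12.49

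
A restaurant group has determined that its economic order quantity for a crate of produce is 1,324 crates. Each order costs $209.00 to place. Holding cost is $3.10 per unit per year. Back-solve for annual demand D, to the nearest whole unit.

Squaring Q* = √(2DS/H) gives Q*² = 2DS/H.
From Q* = √(2DS/H): D = Q*²H / (2S) = 1,324² × 3.1 / (2 × 209) = 13000.540.

D ≈ 13,001 crates per year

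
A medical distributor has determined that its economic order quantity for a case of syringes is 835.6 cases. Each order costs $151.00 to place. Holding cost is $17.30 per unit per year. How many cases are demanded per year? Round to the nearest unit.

The basic EOQ model gives Q* = √(2DS/H); rearrange for the unknown.
From Q* = √(2DS/H): D = Q*²H / (2S) = 835.6² × 17.3 / (2 × 151) = 39997.792.

D ≈ 39,998 cases per year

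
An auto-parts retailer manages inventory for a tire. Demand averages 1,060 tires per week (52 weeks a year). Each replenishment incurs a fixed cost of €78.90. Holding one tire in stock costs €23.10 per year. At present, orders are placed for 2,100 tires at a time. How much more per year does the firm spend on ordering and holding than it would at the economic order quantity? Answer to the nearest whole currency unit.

Extra cost ≈ €12,151 per year

Annual demand D = 1,060 × 52 = 55,120.
EOQ = √(2DS/H) = √(2 × 55,120 × 78.9 / 23.1) ≈ 613.62.
Cost at Q* = (D/Q*)S + (Q*/2)H = √(2DSH) ≈ €14,174.71.
Cost at Q = 2,100: (55,120/2,100)×78.9 + (2,100/2)×23.1 = €2,070.94 + €24,255.00 = €26,325.94.
Excess = €26,325.94 − €14,174.71 = €12,151.23.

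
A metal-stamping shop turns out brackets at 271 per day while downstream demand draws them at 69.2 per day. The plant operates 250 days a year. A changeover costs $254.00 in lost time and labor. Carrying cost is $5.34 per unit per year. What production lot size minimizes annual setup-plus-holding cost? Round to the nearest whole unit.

Q* ≈ 1,487 brackets

Annual demand D = 69.2 × 250 = 17,300.
Production build-up factor (1 − d/p) = 1 − 69.2/271 = 0.7446.
Q* = √(2DS / (H(1 − d/p))) = √(2 × 17,300 × 254 / (5.34 × 0.7446)).
= √(8,788,400 / 3.9764) ≈ 1486.649.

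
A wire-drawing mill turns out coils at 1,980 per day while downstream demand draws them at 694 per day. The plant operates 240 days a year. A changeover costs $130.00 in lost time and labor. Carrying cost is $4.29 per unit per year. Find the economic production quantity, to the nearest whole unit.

Q* ≈ 3,942 coils

Annual demand D = 694 × 240 = 166,560.
Production build-up factor (1 − d/p) = 1 − 694/1,980 = 0.6495.
Q* = √(2DS / (H(1 − d/p))) = √(2 × 166,560 × 130 / (4.29 × 0.6495)).
= √(43,305,600 / 2.7863) ≈ 3942.353.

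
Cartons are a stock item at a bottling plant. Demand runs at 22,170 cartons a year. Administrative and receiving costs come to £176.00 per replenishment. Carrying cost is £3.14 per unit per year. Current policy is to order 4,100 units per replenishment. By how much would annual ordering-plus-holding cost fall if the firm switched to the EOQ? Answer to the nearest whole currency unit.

EOQ = √(2DS/H) = √(2 × 22,170 × 176 / 3.14) ≈ 1576.48.
Cost at Q* = (D/Q*)S + (Q*/2)H = √(2DSH) ≈ £4,950.16.
Cost at Q = 4,100: (22,170/4,100)×176 + (4,100/2)×3.14 = £951.69 + £6,437.00 = £7,388.69.
Excess = £7,388.69 − £4,950.16 = £2,438.53.

Extra cost ≈ £2,439 per year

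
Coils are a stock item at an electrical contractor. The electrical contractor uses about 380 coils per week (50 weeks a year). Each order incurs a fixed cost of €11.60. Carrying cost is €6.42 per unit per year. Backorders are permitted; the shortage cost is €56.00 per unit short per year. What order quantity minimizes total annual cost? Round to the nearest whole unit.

Annual demand D = 380 × 50 = 19,000.
With planned backorders, Q* = √(2DS/H) · √((H+B)/B).
√(2DS/H) = √(2 × 19,000 × 11.6 / 6.42) = 262.031.
√((H+B)/B) = √((6.42+56)/56) = 1.0558.
Q* ≈ 276.644.

Q* ≈ 277 coils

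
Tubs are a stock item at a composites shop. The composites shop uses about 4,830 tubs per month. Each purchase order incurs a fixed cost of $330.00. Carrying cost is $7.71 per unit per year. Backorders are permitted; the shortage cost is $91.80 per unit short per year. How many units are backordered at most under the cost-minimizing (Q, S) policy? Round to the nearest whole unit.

S* ≈ 180 tubs

Annual demand D = 4,830 × 12 = 57,960.
With planned backorders, Q* = √(2DS/H) · √((H+B)/B).
√(2DS/H) = √(2 × 57,960 × 330 / 7.71) = 2227.455.
√((H+B)/B) = √((7.71+91.8)/91.8) = 1.0411.
Q* ≈ 2319.108.
S* = Q* · H/(H+B) = 2319.108 × 7.71/99.51 ≈ 179.684.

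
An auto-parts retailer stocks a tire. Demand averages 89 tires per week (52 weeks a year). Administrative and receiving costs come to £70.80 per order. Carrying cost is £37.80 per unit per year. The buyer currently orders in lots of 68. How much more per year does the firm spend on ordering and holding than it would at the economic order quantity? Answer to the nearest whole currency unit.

Extra cost ≈ £1,127 per year

Annual demand D = 89 × 52 = 4,628.
EOQ = √(2DS/H) = √(2 × 4,628 × 70.8 / 37.8) ≈ 131.67.
Cost at Q* = (D/Q*)S + (Q*/2)H = √(2DSH) ≈ £4,977.08.
Cost at Q = 68: (4,628/68)×70.8 + (68/2)×37.8 = £4,818.56 + £1,285.20 = £6,103.76.
Excess = £6,103.76 − £4,977.08 = £1,126.69.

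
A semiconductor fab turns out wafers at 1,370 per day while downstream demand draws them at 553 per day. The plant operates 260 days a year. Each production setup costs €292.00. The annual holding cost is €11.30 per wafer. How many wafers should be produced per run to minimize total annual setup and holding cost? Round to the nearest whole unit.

Q* ≈ 3,530 wafers

Annual demand D = 553 × 260 = 143,780.
Production build-up factor (1 − d/p) = 1 − 553/1,370 = 0.5964.
Q* = √(2DS / (H(1 − d/p))) = √(2 × 143,780 × 292 / (11.3 × 0.5964)).
= √(83,967,520 / 6.7388) ≈ 3529.927.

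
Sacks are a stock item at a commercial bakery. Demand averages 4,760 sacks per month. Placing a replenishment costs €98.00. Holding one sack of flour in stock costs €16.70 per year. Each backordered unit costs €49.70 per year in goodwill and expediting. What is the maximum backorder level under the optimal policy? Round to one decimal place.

S* ≈ 238.0 sacks

Annual demand D = 4,760 × 12 = 57,120.
With planned backorders, Q* = √(2DS/H) · √((H+B)/B).
√(2DS/H) = √(2 × 57,120 × 98 / 16.7) = 818.774.
√((H+B)/B) = √((16.7+49.7)/49.7) = 1.1559.
Q* ≈ 946.389.
S* = Q* · H/(H+B) = 946.389 × 16.7/66.4 ≈ 238.023.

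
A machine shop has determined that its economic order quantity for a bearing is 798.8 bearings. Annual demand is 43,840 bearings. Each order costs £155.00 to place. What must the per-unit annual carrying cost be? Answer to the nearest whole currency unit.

H ≈ £21

Invert the EOQ relation Q*² = 2DS/H.
From Q* = √(2DS/H): H = 2DS / Q*² = 2 × 43,840 × 155 / 798.8² = 21.2988.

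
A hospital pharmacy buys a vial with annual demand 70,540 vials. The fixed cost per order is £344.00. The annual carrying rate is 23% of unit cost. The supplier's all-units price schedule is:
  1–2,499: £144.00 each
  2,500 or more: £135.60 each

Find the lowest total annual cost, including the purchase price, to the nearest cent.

TC* ≈ £9,613,915.30

Holding cost per unit per year at price C is H = 0.23·C.
Candidates are each tier's EOQ (if it falls in that tier) and each price-break quantity.
EOQ at £144.00 = 1210.5 (feasible in tier 1): TC = 70,540×£144.00 + (70,540/1210.5)×344 + (1210.5/2)×0.23×£144.00 = £10,197,851.94.
EOQ at £135.60 = 1247.4 < 2500, so use break Q=2500: TC = 70,540×£135.60 + (70,540/2500.0)×344 + (2500.0/2)×0.23×£135.60 = £9,613,915.30.
Lowest total cost among the candidates is at Q = 2500.0.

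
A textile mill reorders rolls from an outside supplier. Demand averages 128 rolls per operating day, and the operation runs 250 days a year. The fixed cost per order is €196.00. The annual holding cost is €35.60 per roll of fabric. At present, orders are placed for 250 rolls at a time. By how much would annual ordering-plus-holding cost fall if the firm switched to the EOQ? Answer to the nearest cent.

Annual demand D = 128 × 250 = 32,000.
EOQ = √(2DS/H) = √(2 × 32,000 × 196 / 35.6) ≈ 593.60.
Cost at Q* = (D/Q*)S + (Q*/2)H = √(2DSH) ≈ €21,132.12.
Cost at Q = 250: (32,000/250)×196 + (250/2)×35.6 = €25,088.00 + €4,450.00 = €29,538.00.
Excess = €29,538.00 − €21,132.12 = €8,405.88.

Extra cost ≈ €8,405.88 per year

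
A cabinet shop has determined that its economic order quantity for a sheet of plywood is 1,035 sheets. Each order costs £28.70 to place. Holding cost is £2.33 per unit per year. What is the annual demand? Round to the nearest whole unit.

D ≈ 43,484 sheets per year

Squaring Q* = √(2DS/H) gives Q*² = 2DS/H.
From Q* = √(2DS/H): D = Q*²H / (2S) = 1,035² × 2.33 / (2 × 28.7) = 43483.524.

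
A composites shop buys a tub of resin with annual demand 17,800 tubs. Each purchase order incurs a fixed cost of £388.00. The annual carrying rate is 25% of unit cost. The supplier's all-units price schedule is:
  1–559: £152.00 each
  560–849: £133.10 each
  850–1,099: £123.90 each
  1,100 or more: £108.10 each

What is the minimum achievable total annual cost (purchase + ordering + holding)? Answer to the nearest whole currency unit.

Holding cost per unit per year at price C is H = 0.25·C.
Evaluate total cost at each tier's feasible EOQ or, if the EOQ is below the tier, at the tier's minimum quantity.
Tier 1 (£152.00): EOQ = 602.9 exceeds tier's upper bound 559, so this tier is dominated.
EOQ at £133.10 = 644.3 (feasible in tier 2): TC = 17,800×£133.10 + (17,800/644.3)×388 + (644.3/2)×0.25×£133.10 = £2,390,618.77.
EOQ at £123.90 = 667.8 < 850, so use break Q=850: TC = 17,800×£123.90 + (17,800/850.0)×388 + (850.0/2)×0.25×£123.90 = £2,226,709.55.
EOQ at £108.10 = 714.9 < 1100, so use break Q=1100: TC = 17,800×£108.10 + (17,800/1100.0)×388 + (1100.0/2)×0.25×£108.10 = £1,945,322.30.
Lowest total cost among the candidates is at Q = 1100.0.

TC* ≈ £1,945,322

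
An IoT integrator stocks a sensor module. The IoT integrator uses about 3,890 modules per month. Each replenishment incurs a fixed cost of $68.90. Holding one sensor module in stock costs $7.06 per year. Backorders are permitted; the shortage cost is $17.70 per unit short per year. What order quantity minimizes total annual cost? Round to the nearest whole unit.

Q* ≈ 1,129 modules

Annual demand D = 3,890 × 12 = 46,680.
With planned backorders, Q* = √(2DS/H) · √((H+B)/B).
√(2DS/H) = √(2 × 46,680 × 68.9 / 7.06) = 954.526.
√((H+B)/B) = √((7.06+17.7)/17.7) = 1.1827.
Q* ≈ 1128.954.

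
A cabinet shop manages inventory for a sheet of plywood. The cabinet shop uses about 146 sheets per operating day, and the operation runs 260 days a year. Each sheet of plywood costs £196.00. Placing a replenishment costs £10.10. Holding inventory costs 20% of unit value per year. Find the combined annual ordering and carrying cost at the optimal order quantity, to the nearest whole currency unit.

TC* ≈ £5,483

Annual demand D = 146 × 260 = 37,960.
Holding cost H = 0.20 × £196.00 = £39.2000 per unit per year.
EOQ = √(2DS/H) = √(2 × 37,960 × 10.1 / 39.2) ≈ 139.86.
At the optimum the two cost components are equal, so total cost = 2·(Q*/2)H = Q*·H.
Minimum total = √(2DSH) = √(2 × 37,960 × 10.1 × 39.2) ≈ 5482.540.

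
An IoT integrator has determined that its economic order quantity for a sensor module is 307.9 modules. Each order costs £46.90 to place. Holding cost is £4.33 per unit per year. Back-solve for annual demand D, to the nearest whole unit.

D ≈ 4,376 modules per year

The basic EOQ model gives Q* = √(2DS/H); rearrange for the unknown.
From Q* = √(2DS/H): D = Q*²H / (2S) = 307.9² × 4.33 / (2 × 46.9) = 4376.273.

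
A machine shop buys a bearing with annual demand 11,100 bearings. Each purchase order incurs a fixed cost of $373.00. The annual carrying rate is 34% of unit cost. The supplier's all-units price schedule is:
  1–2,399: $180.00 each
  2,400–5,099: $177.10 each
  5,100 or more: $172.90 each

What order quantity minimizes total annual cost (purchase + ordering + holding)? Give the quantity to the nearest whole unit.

Holding cost per unit per year at price C is H = 0.34·C.
Evaluate total cost at each tier's feasible EOQ or, if the EOQ is below the tier, at the tier's minimum quantity.
EOQ at $180.00 = 367.8 (feasible in tier 1): TC = 11,100×$180.00 + (11,100/367.8)×373 + (367.8/2)×0.34×$180.00 = $2,020,511.61.
EOQ at $177.10 = 370.8 < 2400, so use break Q=2400: TC = 11,100×$177.10 + (11,100/2400.0)×373 + (2400.0/2)×0.34×$177.10 = $2,039,791.93.
EOQ at $172.90 = 375.3 < 5100, so use break Q=5100: TC = 11,100×$172.90 + (11,100/5100.0)×373 + (5100.0/2)×0.34×$172.90 = $2,069,906.12.
Lowest total cost is $2,020,511.61 at Q = 367.8.

Q* ≈ 368 bearings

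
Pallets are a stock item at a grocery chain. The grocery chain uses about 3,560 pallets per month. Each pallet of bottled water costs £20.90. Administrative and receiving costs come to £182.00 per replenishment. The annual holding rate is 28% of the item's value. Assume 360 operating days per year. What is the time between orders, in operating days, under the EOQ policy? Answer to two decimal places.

T ≈ 13.74 days

Annual demand D = 3,560 × 12 = 42,720.
Holding cost H = 0.28 × £20.90 = £5.8520 per unit per year.
The optimal lot size = √(2DS/H) = √(2 × 42,720 × 182 / 5.852) ≈ 1630.10.
Cycle time = Q*/D × 360 = 1630.10 / 42,720 × 360 ≈ 13.737 days.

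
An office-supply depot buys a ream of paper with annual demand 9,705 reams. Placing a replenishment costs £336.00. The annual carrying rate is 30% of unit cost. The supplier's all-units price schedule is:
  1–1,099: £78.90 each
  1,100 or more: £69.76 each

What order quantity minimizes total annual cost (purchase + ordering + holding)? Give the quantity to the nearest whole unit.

Holding cost per unit per year at price C is H = 0.30·C.
Evaluate total cost at each tier's feasible EOQ or, if the EOQ is below the tier, at the tier's minimum quantity.
EOQ at £78.90 = 524.9 (feasible in tier 1): TC = 9,705×£78.90 + (9,705/524.9)×336 + (524.9/2)×0.30×£78.90 = £778,149.07.
EOQ at £69.76 = 558.2 < 1100, so use break Q=1100: TC = 9,705×£69.76 + (9,705/1100.0)×336 + (1100.0/2)×0.30×£69.76 = £691,495.64.
Lowest total cost is £691,495.64 at Q = 1100.0.

Q* ≈ 1,100 reams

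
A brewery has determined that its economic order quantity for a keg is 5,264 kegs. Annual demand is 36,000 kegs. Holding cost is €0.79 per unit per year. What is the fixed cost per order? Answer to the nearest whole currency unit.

The basic EOQ model gives Q* = √(2DS/H); rearrange for the unknown.
From Q* = √(2DS/H): S = Q*²H / (2D) = 5,264² × 0.79 / (2 × 36,000) = 304.0369.

S ≈ €304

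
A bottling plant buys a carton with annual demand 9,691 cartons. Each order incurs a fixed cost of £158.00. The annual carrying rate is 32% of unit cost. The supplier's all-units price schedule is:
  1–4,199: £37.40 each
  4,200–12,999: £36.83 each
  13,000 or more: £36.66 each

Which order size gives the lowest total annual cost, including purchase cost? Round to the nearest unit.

Q* ≈ 506 cartons

Holding cost per unit per year at price C is H = 0.32·C.
Candidates are each tier's EOQ (if it falls in that tier) and each price-break quantity.
EOQ at £37.40 = 505.8 (feasible in tier 1): TC = 9,691×£37.40 + (9,691/505.8)×158 + (505.8/2)×0.32×£37.40 = £368,497.35.
EOQ at £36.83 = 509.7 < 4200, so use break Q=4200: TC = 9,691×£36.83 + (9,691/4200.0)×158 + (4200.0/2)×0.32×£36.83 = £382,033.86.
EOQ at £36.66 = 510.9 < 13000, so use break Q=13000: TC = 9,691×£36.66 + (9,691/13000.0)×158 + (13000.0/2)×0.32×£36.66 = £431,642.64.
Lowest total cost is £368,497.35 at Q = 505.8.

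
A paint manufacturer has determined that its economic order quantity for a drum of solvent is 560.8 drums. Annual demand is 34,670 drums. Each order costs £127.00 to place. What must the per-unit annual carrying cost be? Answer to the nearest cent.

Invert the EOQ relation Q*² = 2DS/H.
From Q* = √(2DS/H): H = 2DS / Q*² = 2 × 34,670 × 127 / 560.8² = 28.0009.

H ≈ £28.00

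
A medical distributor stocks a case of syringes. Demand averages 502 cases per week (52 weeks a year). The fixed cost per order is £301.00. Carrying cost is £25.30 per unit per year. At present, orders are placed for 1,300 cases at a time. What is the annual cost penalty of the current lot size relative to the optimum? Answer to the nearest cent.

Annual demand D = 502 × 52 = 26,104.
EOQ = √(2DS/H) = √(2 × 26,104 × 301 / 25.3) ≈ 788.12.
Cost at Q* = (D/Q*)S + (Q*/2)H = √(2DSH) ≈ £19,939.40.
Cost at Q = 1,300: (26,104/1,300)×301 + (1,300/2)×25.3 = £6,044.08 + £16,445.00 = £22,489.08.
Excess = £22,489.08 − £19,939.40 = £2,549.68.

Extra cost ≈ £2,549.68 per year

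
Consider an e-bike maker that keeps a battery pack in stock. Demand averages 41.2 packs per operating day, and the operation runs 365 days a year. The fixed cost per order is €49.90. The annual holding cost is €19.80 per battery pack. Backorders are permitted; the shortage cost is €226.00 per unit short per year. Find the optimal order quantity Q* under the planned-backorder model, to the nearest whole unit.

Q* ≈ 287 packs

Annual demand D = 41.2 × 365 = 15,038.
With planned backorders, Q* = √(2DS/H) · √((H+B)/B).
√(2DS/H) = √(2 × 15,038 × 49.9 / 19.8) = 275.314.
√((H+B)/B) = √((19.8+226)/226) = 1.0429.
Q* ≈ 287.121.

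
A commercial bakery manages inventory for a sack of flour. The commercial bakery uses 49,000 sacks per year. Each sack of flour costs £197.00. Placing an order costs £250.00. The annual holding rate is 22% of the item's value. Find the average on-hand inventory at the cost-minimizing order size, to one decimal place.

Holding cost H = 0.22 × £197.00 = £43.3400 per unit per year.
EOQ = √(2DS/H) = √(2 × 49,000 × 250 / 43.34) ≈ 751.86.
Average inventory = Q*/2 ≈ 751.86 / 2 = 375.931.

Average inventory ≈ 375.9 sacks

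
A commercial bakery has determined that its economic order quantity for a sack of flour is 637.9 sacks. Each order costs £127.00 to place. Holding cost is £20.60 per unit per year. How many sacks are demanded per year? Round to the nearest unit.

D ≈ 33,002 sacks per year

Invert the EOQ relation Q*² = 2DS/H.
From Q* = √(2DS/H): D = Q*²H / (2S) = 637.9² × 20.6 / (2 × 127) = 33001.882.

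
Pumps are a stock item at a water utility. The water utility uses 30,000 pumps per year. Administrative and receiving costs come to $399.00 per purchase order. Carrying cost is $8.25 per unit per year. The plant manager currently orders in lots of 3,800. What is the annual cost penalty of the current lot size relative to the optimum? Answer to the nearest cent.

EOQ = √(2DS/H) = √(2 × 30,000 × 399 / 8.25) ≈ 1703.47.
Cost at Q* = (D/Q*)S + (Q*/2)H = √(2DSH) ≈ $14,053.65.
Cost at Q = 3,800: (30,000/3,800)×399 + (3,800/2)×8.25 = $3,150.00 + $15,675.00 = $18,825.00.
Excess = $18,825.00 − $14,053.65 = $4,771.35.

Extra cost ≈ $4,771.35 per year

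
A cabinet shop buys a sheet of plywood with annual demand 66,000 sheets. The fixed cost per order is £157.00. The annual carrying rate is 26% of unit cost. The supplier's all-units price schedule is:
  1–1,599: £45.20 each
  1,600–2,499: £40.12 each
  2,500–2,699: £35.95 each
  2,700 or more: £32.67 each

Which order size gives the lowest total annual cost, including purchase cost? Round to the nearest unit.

Q* ≈ 2,700 sheets

Holding cost per unit per year at price C is H = 0.26·C.
For each price level, check whether its EOQ is feasible; otherwise the best quantity at that price is the breakpoint.
EOQ at £45.20 = 1327.9 (feasible in tier 1): TC = 66,000×£45.20 + (66,000/1327.9)×157 + (1327.9/2)×0.26×£45.20 = £2,998,806.04.
EOQ at £40.12 = 1409.5 < 1600, so use break Q=1600: TC = 66,000×£40.12 + (66,000/1600.0)×157 + (1600.0/2)×0.26×£40.12 = £2,662,741.21.
EOQ at £35.95 = 1489.0 < 2500, so use break Q=2500: TC = 66,000×£35.95 + (66,000/2500.0)×157 + (2500.0/2)×0.26×£35.95 = £2,388,528.55.
EOQ at £32.67 = 1562.0 < 2700, so use break Q=2700: TC = 66,000×£32.67 + (66,000/2700.0)×157 + (2700.0/2)×0.26×£32.67 = £2,171,524.95.
Lowest total cost is £2,171,524.95 at Q = 2700.0.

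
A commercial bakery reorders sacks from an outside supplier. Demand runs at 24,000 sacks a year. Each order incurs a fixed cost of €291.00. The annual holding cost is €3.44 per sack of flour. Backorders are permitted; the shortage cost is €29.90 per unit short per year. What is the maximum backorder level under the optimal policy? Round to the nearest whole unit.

S* ≈ 220 sacks

With planned backorders, Q* = √(2DS/H) · √((H+B)/B).
√(2DS/H) = √(2 × 24,000 × 291 / 3.44) = 2015.060.
√((H+B)/B) = √((3.44+29.9)/29.9) = 1.0560.
Q* ≈ 2127.821.
S* = Q* · H/(H+B) = 2127.821 × 3.44/33.34 ≈ 219.547.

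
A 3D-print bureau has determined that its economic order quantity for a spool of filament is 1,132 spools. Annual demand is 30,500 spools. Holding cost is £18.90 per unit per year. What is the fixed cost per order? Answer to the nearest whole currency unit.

S ≈ £397

The basic EOQ model gives Q* = √(2DS/H); rearrange for the unknown.
From Q* = √(2DS/H): S = Q*²H / (2D) = 1,132² × 18.9 / (2 × 30,500) = 397.0314.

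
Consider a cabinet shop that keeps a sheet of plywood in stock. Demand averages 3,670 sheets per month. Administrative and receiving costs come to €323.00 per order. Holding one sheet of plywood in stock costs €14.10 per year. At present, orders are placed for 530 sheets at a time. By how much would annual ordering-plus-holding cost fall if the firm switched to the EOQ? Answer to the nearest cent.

Annual demand D = 3,670 × 12 = 44,040.
EOQ = √(2DS/H) = √(2 × 44,040 × 323 / 14.1) ≈ 1420.46.
Cost at Q* = (D/Q*)S + (Q*/2)H = √(2DSH) ≈ €20,028.55.
Cost at Q = 530: (44,040/530)×323 + (530/2)×14.1 = €26,839.47 + €3,736.50 = €30,575.97.
Excess = €30,575.97 − €20,028.55 = €10,547.42.

Extra cost ≈ €10,547.42 per year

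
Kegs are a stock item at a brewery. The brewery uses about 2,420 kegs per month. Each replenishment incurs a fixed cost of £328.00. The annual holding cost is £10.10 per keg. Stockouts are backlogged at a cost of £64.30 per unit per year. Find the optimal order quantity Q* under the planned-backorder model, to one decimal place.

Annual demand D = 2,420 × 12 = 29,040.
With planned backorders, Q* = √(2DS/H) · √((H+B)/B).
√(2DS/H) = √(2 × 29,040 × 328 / 10.1) = 1373.376.
√((H+B)/B) = √((10.1+64.3)/64.3) = 1.0757.
Q* ≈ 1477.306.

Q* ≈ 1,477.3 kegs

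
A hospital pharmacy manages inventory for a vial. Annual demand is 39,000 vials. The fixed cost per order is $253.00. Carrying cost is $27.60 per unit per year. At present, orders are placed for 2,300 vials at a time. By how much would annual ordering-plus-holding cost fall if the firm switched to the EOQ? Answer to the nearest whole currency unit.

EOQ = √(2DS/H) = √(2 × 39,000 × 253 / 27.6) ≈ 845.58.
Cost at Q* = (D/Q*)S + (Q*/2)H = √(2DSH) ≈ $23,337.92.
Cost at Q = 2,300: (39,000/2,300)×253 + (2,300/2)×27.6 = $4,290.00 + $31,740.00 = $36,030.00.
Excess = $36,030.00 − $23,337.92 = $12,692.08.

Extra cost ≈ $12,692 per year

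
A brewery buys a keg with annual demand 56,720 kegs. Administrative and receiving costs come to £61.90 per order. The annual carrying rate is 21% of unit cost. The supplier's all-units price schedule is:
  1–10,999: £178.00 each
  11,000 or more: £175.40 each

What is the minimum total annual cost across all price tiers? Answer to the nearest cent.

TC* ≈ £10,112,361.23

Holding cost per unit per year at price C is H = 0.21·C.
Candidates are each tier's EOQ (if it falls in that tier) and each price-break quantity.
EOQ at £178.00 = 433.4 (feasible in tier 1): TC = 56,720×£178.00 + (56,720/433.4)×61.9 + (433.4/2)×0.21×£178.00 = £10,112,361.23.
EOQ at £175.40 = 436.6 < 11000, so use break Q=11000: TC = 56,720×£175.40 + (56,720/11000.0)×61.9 + (11000.0/2)×0.21×£175.40 = £10,151,594.18.
Lowest total cost among the candidates is at Q = 433.4.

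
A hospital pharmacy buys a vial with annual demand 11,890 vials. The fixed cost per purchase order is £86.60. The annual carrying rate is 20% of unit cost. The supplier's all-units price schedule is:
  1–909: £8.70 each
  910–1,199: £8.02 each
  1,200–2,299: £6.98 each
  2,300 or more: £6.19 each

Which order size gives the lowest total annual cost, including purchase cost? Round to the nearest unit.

Holding cost per unit per year at price C is H = 0.20·C.
Candidates are each tier's EOQ (if it falls in that tier) and each price-break quantity.
Tier 1 (£8.70): EOQ = 1087.9 exceeds tier's upper bound 909, so this tier is dominated.
EOQ at £8.02 = 1133.1 (feasible in tier 2): TC = 11,890×£8.02 + (11,890/1133.1)×86.6 + (1133.1/2)×0.20×£8.02 = £97,175.27.
EOQ at £6.98 = 1214.6 (feasible in tier 3): TC = 11,890×£6.98 + (11,890/1214.6)×86.6 + (1214.6/2)×0.20×£6.98 = £84,687.74.
EOQ at £6.19 = 1289.7 < 2300, so use break Q=2300: TC = 11,890×£6.19 + (11,890/2300.0)×86.6 + (2300.0/2)×0.20×£6.19 = £75,470.48.
Lowest total cost is £75,470.48 at Q = 2300.0.

Q* ≈ 2,300 vials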